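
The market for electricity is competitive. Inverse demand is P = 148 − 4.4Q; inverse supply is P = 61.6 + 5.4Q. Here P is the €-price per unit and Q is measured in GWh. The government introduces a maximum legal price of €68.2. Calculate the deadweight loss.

€282.59

Competitive equilibrium: 148 − 4.4Q = 61.6 + 5.4Q → Q* = 8.8163, P* = 109.2082.
At the ceiling P = 68.2, quantity supplied = (68.2 − 61.6)/5.4 = 1.2222.
Willingness to pay at Q' = 1.2222: 148 − 4.4·1.2222 = 142.6223.
ΔQ = 8.8163 − 1.2222 = 7.5941; wedge = 142.6223 − 68.2 = 74.4223.
Welfare loss = ½ × 7.5941 × 74.4223 = €282.59.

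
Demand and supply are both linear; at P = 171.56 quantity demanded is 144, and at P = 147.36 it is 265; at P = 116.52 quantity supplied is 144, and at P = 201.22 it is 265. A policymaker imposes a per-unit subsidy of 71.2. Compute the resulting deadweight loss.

Demand slope = (147.36 − 171.56)/(265 − 144) = −0.2, so P = 200.36 − 0.2Q.
Supply slope = (201.22 − 116.52)/(265 − 144) = 0.7, so P = 15.72 + 0.7Q.
Competitive equilibrium: 200.36 − 0.2Q = 15.72 + 0.7Q → Q* = 205.1556, P* = 159.3289.
The subsidy lowers effective supply by 71.2: P = 0.7Q − 55.48.
New quantity: 200.36 − 0.2Q = 0.7Q − 55.48 → Q' = 284.2667.
Overproduction ΔQ = 284.2667 − 205.1556 = 79.1111; wedge = subsidy = 71.2.
DWL = ½ × 79.1111 × 71.2 = 2816.36.

2816.36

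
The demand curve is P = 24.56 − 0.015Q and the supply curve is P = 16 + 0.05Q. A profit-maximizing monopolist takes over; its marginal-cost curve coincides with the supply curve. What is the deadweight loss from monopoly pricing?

19.82

Competitive equilibrium: 24.56 − 0.015Q = 16 + 0.05Q → Q* = 131.6923, P* = 22.5846.
Marginal revenue: MR = 24.56 − 0.03Q. Set MR = MC: 24.56 − 0.03Q = 16 + 0.05Q → Q_m = 107.
Price P_m = 24.56 − 0.015·107 = 22.955; MC(Q_m) = 16 + 0.05·107 = 21.35.
Competitive Q* = 131.6923, so ΔQ = 24.6923; wedge = 22.955 − 21.35 = 1.605.
Welfare loss = ½ × 24.6923 × 1.605 = 19.82.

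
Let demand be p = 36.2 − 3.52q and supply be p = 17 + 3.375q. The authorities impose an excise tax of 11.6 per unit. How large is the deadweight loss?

9.76

Competitive equilibrium: 36.2 − 3.52q = 17 + 3.375q → q* = 2.7846, p* = 26.3981.
With the tax, the buyer price exceeds the seller price by 11.6: (36.2 − 3.52q) − (17 + 3.375q) = 11.6 → q' = 1.1022.
Δq = 2.7846 − 1.1022 = 1.6824; the wedge equals the tax, 11.6.
Welfare loss = ½ × 1.6824 × 11.6 = 9.76.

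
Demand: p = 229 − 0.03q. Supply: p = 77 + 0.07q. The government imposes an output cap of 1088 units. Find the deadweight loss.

9331.20

Competitive equilibrium: 229 − 0.03q = 77 + 0.07q → q* = 1520, p* = 183.4.
At q = 1088: demand price = 229 − 0.03·1088 = 196.36; supply price = 77 + 0.07·1088 = 153.16.
Δq = 1520 − 1088 = 432; wedge = 196.36 − 153.16 = 43.2.
Welfare loss = ½ × 432 × 43.2 = 9331.20.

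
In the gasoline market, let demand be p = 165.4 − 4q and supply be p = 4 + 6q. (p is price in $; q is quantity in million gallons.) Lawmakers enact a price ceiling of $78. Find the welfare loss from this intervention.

$72.45 million

Competitive equilibrium: 165.4 − 4q = 4 + 6q → q* = 16.14, p* = 100.84.
At the ceiling p = 78, quantity supplied = (78 − 4)/6 = 12.3333.
Willingness to pay at q' = 12.3333: 165.4 − 4·12.3333 = 116.0668.
Δq = 16.14 − 12.3333 = 3.8067; wedge = 116.0668 − 78 = 38.0668.
The triangle = ½ × 3.8067 × 38.0668 = $72.45 million.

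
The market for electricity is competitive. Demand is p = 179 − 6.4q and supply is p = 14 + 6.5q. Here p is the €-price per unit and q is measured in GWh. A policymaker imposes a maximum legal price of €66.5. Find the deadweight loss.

Competitive equilibrium: 179 − 6.4q = 14 + 6.5q → q* = 12.7907, p* = 97.1395.
At the ceiling p = 66.5, quantity supplied = (66.5 − 14)/6.5 = 8.0769.
Willingness to pay at q' = 8.0769: 179 − 6.4·8.0769 = 127.3078.
Δq = 12.7907 − 8.0769 = 4.7138; wedge = 127.3078 − 66.5 = 60.8078.
The triangle = ½ × 4.7138 × 60.8078 = €143.32.

€143.32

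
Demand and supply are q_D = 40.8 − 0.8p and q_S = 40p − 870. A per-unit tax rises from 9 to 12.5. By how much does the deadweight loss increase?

In inverse form: demand p = 51 − 1.25q, supply p = 21.75 + 0.025q.
Competitive equilibrium: 51 − 1.25q = 21.75 + 0.025q → q* = 22.9412, p* = 22.3235.
For a per-unit tax t: Δq = t/1.275, so DWL = ½·t·(t/1.275) = t²/2.55.
At t = 9: DWL = 31.765. At t = 12.5: DWL = 61.275.
Increase = 61.275 − 31.765 = 29.51.

29.51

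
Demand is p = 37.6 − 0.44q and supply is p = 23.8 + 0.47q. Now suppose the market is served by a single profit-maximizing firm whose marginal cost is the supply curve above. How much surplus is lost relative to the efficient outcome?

11.12

Competitive equilibrium: 37.6 − 0.44q = 23.8 + 0.47q → q* = 15.1648, p* = 30.9275.
Marginal revenue: MR = 37.6 − 0.88q. Set MR = MC: 37.6 − 0.88q = 23.8 + 0.47q → q_m = 10.2222.
Price p_m = 37.6 − 0.44·10.2222 = 33.1022; MC(q_m) = 23.8 + 0.47·10.2222 = 28.6044.
Competitive q* = 15.1648, so Δq = 4.9426; wedge = 33.1022 − 28.6044 = 4.4978.
Deadweight loss = ½ × 4.9426 × 4.4978 = 11.12.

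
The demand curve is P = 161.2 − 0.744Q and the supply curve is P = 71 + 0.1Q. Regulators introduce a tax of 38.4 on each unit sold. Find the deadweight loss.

873.55

Competitive equilibrium: 161.2 − 0.744Q = 71 + 0.1Q → Q* = 106.872, P* = 81.6872.
With the tax, the buyer price exceeds the seller price by 38.4: (161.2 − 0.744Q) − (71 + 0.1Q) = 38.4 → Q' = 61.3744.
ΔQ = 106.872 − 61.3744 = 45.4976; the wedge equals the tax, 38.4.
DWL = ½ × 45.4976 × 38.4 = 873.55.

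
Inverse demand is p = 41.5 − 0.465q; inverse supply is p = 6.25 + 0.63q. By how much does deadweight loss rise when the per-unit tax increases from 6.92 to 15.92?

Competitive equilibrium: 41.5 − 0.465q = 6.25 + 0.63q → q* = 32.1918, p* = 26.5308.
For a per-unit tax t: Δq = t/1.095, so DWL = ½·t·(t/1.095) = t²/2.19.
At t = 6.92: DWL = 21.866. At t = 15.92: DWL = 115.729.
Increase = 115.729 − 21.866 = 93.86.

93.86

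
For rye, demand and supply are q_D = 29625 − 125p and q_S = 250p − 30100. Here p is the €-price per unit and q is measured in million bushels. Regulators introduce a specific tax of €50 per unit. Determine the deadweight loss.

€104166.67 million

In inverse form: demand p = 237 − 0.008q, supply p = 120.4 + 0.004q.
Competitive equilibrium: 237 − 0.008q = 120.4 + 0.004q → q* = 9716.6667, p* = 159.2667.
With the tax, the buyer price exceeds the seller price by 50: (237 − 0.008q) − (120.4 + 0.004q) = 50 → q' = 5550.
Δq = 9716.6667 − 5550 = 4166.6667; the wedge equals the tax, 50.
Deadweight loss = ½ × 4166.6667 × 50 = €104166.67 million.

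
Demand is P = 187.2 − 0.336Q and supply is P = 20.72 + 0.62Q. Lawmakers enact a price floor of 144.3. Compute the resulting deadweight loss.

Competitive equilibrium: 187.2 − 0.336Q = 20.72 + 0.62Q → Q* = 174.1423, P* = 128.6882.
At the floor P = 144.3, quantity demanded = (187.2 − 144.3)/0.336 = 127.6786.
Sellers' marginal cost at Q' = 127.6786: 20.72 + 0.62·127.6786 = 99.8807.
ΔQ = 174.1423 − 127.6786 = 46.4637; wedge = 144.3 − 99.8807 = 44.4193.
DWL = ½ × 46.4637 × 44.4193 = 1031.94.

1031.94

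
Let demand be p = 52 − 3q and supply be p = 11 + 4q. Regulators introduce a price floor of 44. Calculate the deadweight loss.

35.63

Competitive equilibrium: 52 − 3q = 11 + 4q → q* = 5.8571, p* = 34.4286.
At the floor p = 44, quantity demanded = (52 − 44)/3 = 2.6667.
Sellers' marginal cost at q' = 2.6667: 11 + 4·2.6667 = 21.6668.
Δq = 5.8571 − 2.6667 = 3.1904; wedge = 44 − 21.6668 = 22.3332.
Deadweight loss = ½ × 3.1904 × 22.3332 = 35.63.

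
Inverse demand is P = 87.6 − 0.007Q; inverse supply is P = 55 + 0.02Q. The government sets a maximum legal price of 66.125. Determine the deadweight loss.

Competitive equilibrium: 87.6 − 0.007Q = 55 + 0.02Q → Q* = 1207.40741, P* = 79.14815.
At the ceiling P = 66.125, quantity supplied = (66.125 − 55)/0.02 = 556.25.
Willingness to pay at Q' = 556.25: 87.6 − 0.007·556.25 = 83.70625.
ΔQ = 1207.40741 − 556.25 = 651.15741; wedge = 83.70625 − 66.125 = 17.58125.
The triangle = ½ × 651.15741 × 17.58125 = 5724.08.

5724.08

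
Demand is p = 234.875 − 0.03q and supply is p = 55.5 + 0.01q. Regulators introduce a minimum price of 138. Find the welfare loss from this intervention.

Competitive equilibrium: 234.875 − 0.03q = 55.5 + 0.01q → q* = 4484.375, p* = 100.34375.
At the floor p = 138, quantity demanded = (234.875 − 138)/0.03 = 3229.16667.
Sellers' marginal cost at q' = 3229.16667: 55.5 + 0.01·3229.16667 = 87.79167.
Δq = 4484.375 − 3229.16667 = 1255.20833; wedge = 138 − 87.79167 = 50.20833.
DWL = ½ × 1255.20833 × 50.20833 = 31510.96.

31510.96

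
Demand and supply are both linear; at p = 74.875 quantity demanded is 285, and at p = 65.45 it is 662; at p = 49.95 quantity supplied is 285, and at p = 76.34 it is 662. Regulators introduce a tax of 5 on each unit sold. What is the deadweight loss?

Demand slope = (65.45 − 74.875)/(662 − 285) = −0.025, so p = 82 − 0.025q.
Supply slope = (76.34 − 49.95)/(662 − 285) = 0.07, so p = 30 + 0.07q.
Competitive equilibrium: 82 − 0.025q = 30 + 0.07q → q* = 547.3684, p* = 68.3158.
With the tax, the buyer price exceeds the seller price by 5: (82 − 0.025q) − (30 + 0.07q) = 5 → q' = 494.7368.
Δq = 547.3684 − 494.7368 = 52.6316; the wedge equals the tax, 5.
The triangle = ½ × 52.6316 × 5 = 131.58.

131.58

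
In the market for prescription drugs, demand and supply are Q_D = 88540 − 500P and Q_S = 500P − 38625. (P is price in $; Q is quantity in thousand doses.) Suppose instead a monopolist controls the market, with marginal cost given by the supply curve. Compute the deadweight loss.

In inverse form: demand P = 177.08 − 0.002Q, supply P = 77.25 + 0.002Q.
Competitive equilibrium: 177.08 − 0.002Q = 77.25 + 0.002Q → Q* = 24957.5, P* = 127.165.
Marginal revenue: MR = 177.08 − 0.004Q. Set MR = MC: 177.08 − 0.004Q = 77.25 + 0.002Q → Q_m = 16638.333333.
Price P_m = 177.08 − 0.002·16638.333333 = 143.803333; MC(Q_m) = 77.25 + 0.002·16638.333333 = 110.526667.
Competitive Q* = 24957.5, so ΔQ = 8319.166667; wedge = 143.803333 − 110.526667 = 33.276666.
The triangle = ½ × 8319.166667 × 33.276666 = $138417.07 thousand.

$138417.07 thousand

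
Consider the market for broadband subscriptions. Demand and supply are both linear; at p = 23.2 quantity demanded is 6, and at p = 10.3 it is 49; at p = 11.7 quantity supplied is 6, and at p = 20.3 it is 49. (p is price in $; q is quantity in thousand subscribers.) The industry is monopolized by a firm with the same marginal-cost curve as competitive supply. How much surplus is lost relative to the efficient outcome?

$29.57 thousand

Demand slope = (10.3 − 23.2)/(49 − 6) = −0.3, so p = 25 − 0.3q.
Supply slope = (20.3 − 11.7)/(49 − 6) = 0.2, so p = 10.5 + 0.2q.
Competitive equilibrium: 25 − 0.3q = 10.5 + 0.2q → q* = 29, p* = 16.3.
Marginal revenue: MR = 25 − 0.6q. Set MR = MC: 25 − 0.6q = 10.5 + 0.2q → q_m = 18.125.
Price p_m = 25 − 0.3·18.125 = 19.5625; MC(q_m) = 10.5 + 0.2·18.125 = 14.125.
Competitive q* = 29, so Δq = 10.875; wedge = 19.5625 − 14.125 = 5.4375.
DWL = ½ × 10.875 × 5.4375 = $29.57 thousand.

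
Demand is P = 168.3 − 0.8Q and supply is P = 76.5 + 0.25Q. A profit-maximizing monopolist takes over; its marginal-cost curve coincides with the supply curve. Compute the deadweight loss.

750.42

Competitive equilibrium: 168.3 − 0.8Q = 76.5 + 0.25Q → Q* = 87.4286, P* = 98.3571.
Marginal revenue: MR = 168.3 − 1.6Q. Set MR = MC: 168.3 − 1.6Q = 76.5 + 0.25Q → Q_m = 49.6216.
Price P_m = 168.3 − 0.8·49.6216 = 128.6027; MC(Q_m) = 76.5 + 0.25·49.6216 = 88.9054.
Competitive Q* = 87.4286, so ΔQ = 37.807; wedge = 128.6027 − 88.9054 = 39.6973.
The triangle = ½ × 37.807 × 39.6973 = 750.42.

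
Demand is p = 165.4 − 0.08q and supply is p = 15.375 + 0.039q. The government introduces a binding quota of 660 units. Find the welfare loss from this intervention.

Competitive equilibrium: 165.4 − 0.08q = 15.375 + 0.039q → q* = 1260.7143, p* = 64.5429.
At q = 660: demand price = 165.4 − 0.08·660 = 112.6; supply price = 15.375 + 0.039·660 = 41.115.
Δq = 1260.7143 − 660 = 600.7143; wedge = 112.6 − 41.115 = 71.485.
Deadweight loss = ½ × 600.7143 × 71.485 = 21471.03.

21471.03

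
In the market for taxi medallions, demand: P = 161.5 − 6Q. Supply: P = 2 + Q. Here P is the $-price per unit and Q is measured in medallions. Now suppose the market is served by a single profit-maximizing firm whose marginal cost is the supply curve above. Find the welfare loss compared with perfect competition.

Competitive equilibrium: 161.5 − 6Q = 2 + Q → Q* = 22.7857, P* = 24.7857.
Marginal revenue: MR = 161.5 − 12Q. Set MR = MC: 161.5 − 12Q = 2 + Q → Q_m = 12.2692.
Price P_m = 161.5 − 6·12.2692 = 87.8848; MC(Q_m) = 2 + 1·12.2692 = 14.2692.
Competitive Q* = 22.7857, so ΔQ = 10.5165; wedge = 87.8848 − 14.2692 = 73.6156.
DWL = ½ × 10.5165 × 73.6156 = $387.09.

$387.09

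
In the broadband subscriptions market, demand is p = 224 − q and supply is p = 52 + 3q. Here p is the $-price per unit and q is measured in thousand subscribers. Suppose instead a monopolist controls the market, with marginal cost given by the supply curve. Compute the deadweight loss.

$147.92 thousand

Competitive equilibrium: 224 − q = 52 + 3q → q* = 43, p* = 181.
Marginal revenue: MR = 224 − 2q. Set MR = MC: 224 − 2q = 52 + 3q → q_m = 34.4.
Price p_m = 224 − 1·34.4 = 189.6; MC(q_m) = 52 + 3·34.4 = 155.2.
Competitive q* = 43, so Δq = 8.6; wedge = 189.6 − 155.2 = 34.4.
Deadweight loss = ½ × 8.6 × 34.4 = $147.92 thousand.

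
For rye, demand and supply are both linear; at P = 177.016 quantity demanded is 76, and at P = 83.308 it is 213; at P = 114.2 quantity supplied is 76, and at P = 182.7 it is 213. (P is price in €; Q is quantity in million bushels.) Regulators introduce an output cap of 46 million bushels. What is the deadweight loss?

€4083.60 million

Demand slope = (83.308 − 177.016)/(213 − 76) = −0.684, so P = 229 − 0.684Q.
Supply slope = (182.7 − 114.2)/(213 − 76) = 0.5, so P = 76.2 + 0.5Q.
Competitive equilibrium: 229 − 0.684Q = 76.2 + 0.5Q → Q* = 129.0541, P* = 140.727.
At Q = 46: demand price = 229 − 0.684·46 = 197.536; supply price = 76.2 + 0.5·46 = 99.2.
ΔQ = 129.0541 − 46 = 83.0541; wedge = 197.536 − 99.2 = 98.336.
Deadweight loss = ½ × 83.0541 × 98.336 = €4083.60 million.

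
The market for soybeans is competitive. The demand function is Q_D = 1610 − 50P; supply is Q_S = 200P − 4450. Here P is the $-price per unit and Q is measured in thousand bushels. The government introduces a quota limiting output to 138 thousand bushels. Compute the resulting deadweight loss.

In inverse form: demand P = 32.2 − 0.02Q, supply P = 22.25 + 0.005Q.
Competitive equilibrium: 32.2 − 0.02Q = 22.25 + 0.005Q → Q* = 398, P* = 24.24.
At Q = 138: demand price = 32.2 − 0.02·138 = 29.44; supply price = 22.25 + 0.005·138 = 22.94.
ΔQ = 398 − 138 = 260; wedge = 29.44 − 22.94 = 6.5.
The triangle = ½ × 260 × 6.5 = $845 thousand.

$845 thousand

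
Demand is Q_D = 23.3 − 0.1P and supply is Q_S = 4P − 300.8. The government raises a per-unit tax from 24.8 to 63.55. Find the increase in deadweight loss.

167

In inverse form: demand P = 233 − 10Q, supply P = 75.2 + 0.25Q.
Competitive equilibrium: 233 − 10Q = 75.2 + 0.25Q → Q* = 15.3951, P* = 79.0488.
For a per-unit tax t: ΔQ = t/10.25, so DWL = ½·t·(t/10.25) = t²/20.5.
At t = 24.8: DWL = 30.002. At t = 63.55: DWL = 197.005.
Increase = 197.005 − 30.002 = 167.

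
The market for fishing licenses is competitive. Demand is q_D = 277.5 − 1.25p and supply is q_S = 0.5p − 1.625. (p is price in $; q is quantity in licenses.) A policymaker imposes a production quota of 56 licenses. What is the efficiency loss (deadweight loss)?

$685.32

In inverse form: demand p = 222 − 0.8q, supply p = 3.25 + 2q.
Competitive equilibrium: 222 − 0.8q = 3.25 + 2q → q* = 78.125, p* = 159.5.
At q = 56: demand price = 222 − 0.8·56 = 177.2; supply price = 3.25 + 2·56 = 115.25.
Δq = 78.125 − 56 = 22.125; wedge = 177.2 − 115.25 = 61.95.
Deadweight loss = ½ × 22.125 × 61.95 = $685.32.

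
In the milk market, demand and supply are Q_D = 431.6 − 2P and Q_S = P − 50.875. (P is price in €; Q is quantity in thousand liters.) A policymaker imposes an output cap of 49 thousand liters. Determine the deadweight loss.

€2786.18 thousand

In inverse form: demand P = 215.8 − 0.5Q, supply P = 50.875 + Q.
Competitive equilibrium: 215.8 − 0.5Q = 50.875 + Q → Q* = 109.95, P* = 160.825.
At Q = 49: demand price = 215.8 − 0.5·49 = 191.3; supply price = 50.875 + 1·49 = 99.875.
ΔQ = 109.95 − 49 = 60.95; wedge = 191.3 − 99.875 = 91.425.
Welfare loss = ½ × 60.95 × 91.425 = €2786.18 thousand.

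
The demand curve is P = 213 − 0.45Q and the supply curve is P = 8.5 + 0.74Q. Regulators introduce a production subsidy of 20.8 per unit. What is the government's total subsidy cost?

3938.02

Competitive equilibrium: 213 − 0.45Q = 8.5 + 0.74Q → Q* = 171.8487, P* = 135.6681.
The subsidy lowers effective supply by 20.8: P = 0.74Q − 12.3.
New quantity: 213 − 0.45Q = 0.74Q − 12.3 → Q' = 189.3277.
Total subsidy cost = 20.8 × 189.3277 = 3938.02.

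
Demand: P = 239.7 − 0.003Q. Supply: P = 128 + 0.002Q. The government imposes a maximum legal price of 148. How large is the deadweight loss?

380689

Competitive equilibrium: 239.7 − 0.003Q = 128 + 0.002Q → Q* = 22340, P* = 172.68.
At the ceiling P = 148, quantity supplied = (148 − 128)/0.002 = 10000.
Willingness to pay at Q' = 10000: 239.7 − 0.003·10000 = 209.7.
ΔQ = 22340 − 10000 = 12340; wedge = 209.7 − 148 = 61.7.
Deadweight loss = ½ × 12340 × 61.7 = 380689.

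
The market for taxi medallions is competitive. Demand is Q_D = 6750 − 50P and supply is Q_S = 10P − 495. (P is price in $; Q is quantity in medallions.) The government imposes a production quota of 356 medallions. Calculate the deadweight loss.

$7625.535

In inverse form: demand P = 135 − 0.02Q, supply P = 49.5 + 0.1Q.
Competitive equilibrium: 135 − 0.02Q = 49.5 + 0.1Q → Q* = 712.5, P* = 120.75.
At Q = 356: demand price = 135 − 0.02·356 = 127.88; supply price = 49.5 + 0.1·356 = 85.1.
ΔQ = 712.5 − 356 = 356.5; wedge = 127.88 − 85.1 = 42.78.
Deadweight loss = ½ × 356.5 × 42.78 = $7625.535.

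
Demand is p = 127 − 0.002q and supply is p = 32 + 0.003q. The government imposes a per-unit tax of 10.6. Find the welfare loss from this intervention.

Competitive equilibrium: 127 − 0.002q = 32 + 0.003q → q* = 19000, p* = 89.
With the tax, the buyer price exceeds the seller price by 10.6: (127 − 0.002q) − (32 + 0.003q) = 10.6 → q' = 16880.
Δq = 19000 − 16880 = 2120; the wedge equals the tax, 10.6.
Deadweight loss = ½ × 2120 × 10.6 = 11236.

11236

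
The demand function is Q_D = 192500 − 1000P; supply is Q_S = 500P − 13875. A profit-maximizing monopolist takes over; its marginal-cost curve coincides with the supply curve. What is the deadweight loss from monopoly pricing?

282735.03

In inverse form: demand P = 192.5 − 0.001Q, supply P = 27.75 + 0.002Q.
Competitive equilibrium: 192.5 − 0.001Q = 27.75 + 0.002Q → Q* = 54916.6667, P* = 137.5833.
Marginal revenue: MR = 192.5 − 0.002Q. Set MR = MC: 192.5 − 0.002Q = 27.75 + 0.002Q → Q_m = 41187.5.
Price P_m = 192.5 − 0.001·41187.5 = 151.3125; MC(Q_m) = 27.75 + 0.002·41187.5 = 110.125.
Competitive Q* = 54916.6667, so ΔQ = 13729.1667; wedge = 151.3125 − 110.125 = 41.1875.
Deadweight loss = ½ × 13729.1667 × 41.1875 = 282735.03.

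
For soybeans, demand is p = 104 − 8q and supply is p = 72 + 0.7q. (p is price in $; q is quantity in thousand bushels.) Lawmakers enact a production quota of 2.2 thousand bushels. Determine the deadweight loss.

$9.50 thousand

Competitive equilibrium: 104 − 8q = 72 + 0.7q → q* = 3.6782, p* = 74.5747.
At q = 2.2: demand price = 104 − 8·2.2 = 86.4; supply price = 72 + 0.7·2.2 = 73.54.
Δq = 3.6782 − 2.2 = 1.4782; wedge = 86.4 − 73.54 = 12.86.
The triangle = ½ × 1.4782 × 12.86 = $9.50 thousand.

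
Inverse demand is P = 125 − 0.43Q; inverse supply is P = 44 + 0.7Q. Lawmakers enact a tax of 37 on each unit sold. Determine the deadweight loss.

Competitive equilibrium: 125 − 0.43Q = 44 + 0.7Q → Q* = 71.6814, P* = 94.177.
With the tax, the buyer price exceeds the seller price by 37: (125 − 0.43Q) − (44 + 0.7Q) = 37 → Q' = 38.9381.
ΔQ = 71.6814 − 38.9381 = 32.7433; the wedge equals the tax, 37.
The triangle = ½ × 32.7433 × 37 = 605.75.

605.75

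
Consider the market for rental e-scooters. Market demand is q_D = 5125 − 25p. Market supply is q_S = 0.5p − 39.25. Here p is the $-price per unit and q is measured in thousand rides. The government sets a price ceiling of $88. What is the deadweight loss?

In inverse form: demand p = 205 − 0.04q, supply p = 78.5 + 2q.
Competitive equilibrium: 205 − 0.04q = 78.5 + 2q → q* = 62.0098, p* = 202.5196.
At the ceiling p = 88, quantity supplied = (88 − 78.5)/2 = 4.75.
Willingness to pay at q' = 4.75: 205 − 0.04·4.75 = 204.81.
Δq = 62.0098 − 4.75 = 57.2598; wedge = 204.81 − 88 = 116.81.
The triangle = ½ × 57.2598 × 116.81 = $3344.26 thousand.

$3344.26 thousand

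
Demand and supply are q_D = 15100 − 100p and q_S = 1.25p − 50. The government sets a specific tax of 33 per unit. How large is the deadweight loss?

In inverse form: demand p = 151 − 0.01q, supply p = 40 + 0.8q.
Competitive equilibrium: 151 − 0.01q = 40 + 0.8q → q* = 137.037, p* = 149.6296.
With the tax, the buyer price exceeds the seller price by 33: (151 − 0.01q) − (40 + 0.8q) = 33 → q' = 96.2963.
Δq = 137.037 − 96.2963 = 40.7407; the wedge equals the tax, 33.
Deadweight loss = ½ × 40.7407 × 33 = 672.22.

672.22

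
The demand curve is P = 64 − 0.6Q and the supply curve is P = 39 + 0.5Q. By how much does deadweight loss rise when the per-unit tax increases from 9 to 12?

Competitive equilibrium: 64 − 0.6Q = 39 + 0.5Q → Q* = 22.7273, P* = 50.3636.
For a per-unit tax t: ΔQ = t/1.1, so DWL = ½·t·(t/1.1) = t²/2.2.
At t = 9: DWL = 36.818. At t = 12: DWL = 65.455.
Increase = 65.455 − 36.818 = 28.64.

28.64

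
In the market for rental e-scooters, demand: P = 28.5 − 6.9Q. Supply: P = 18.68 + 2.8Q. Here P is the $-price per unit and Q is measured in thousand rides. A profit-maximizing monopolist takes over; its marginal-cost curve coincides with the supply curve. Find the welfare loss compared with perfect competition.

Competitive equilibrium: 28.5 − 6.9Q = 18.68 + 2.8Q → Q* = 1.0124, P* = 21.5146.
Marginal revenue: MR = 28.5 − 13.8Q. Set MR = MC: 28.5 − 13.8Q = 18.68 + 2.8Q → Q_m = 0.5916.
Price P_m = 28.5 − 6.9·0.5916 = 24.418; MC(Q_m) = 18.68 + 2.8·0.5916 = 20.3365.
Competitive Q* = 1.0124, so ΔQ = 0.4208; wedge = 24.418 − 20.3365 = 4.0815.
Welfare loss = ½ × 0.4208 × 4.0815 = $0.86 thousand.

$0.86 thousand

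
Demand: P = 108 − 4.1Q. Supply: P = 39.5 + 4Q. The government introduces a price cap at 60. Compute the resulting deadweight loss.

44.96

Competitive equilibrium: 108 − 4.1Q = 39.5 + 4Q → Q* = 8.4568, P* = 73.3272.
At the ceiling P = 60, quantity supplied = (60 − 39.5)/4 = 5.125.
Willingness to pay at Q' = 5.125: 108 − 4.1·5.125 = 86.9875.
ΔQ = 8.4568 − 5.125 = 3.3318; wedge = 86.9875 − 60 = 26.9875.
Deadweight loss = ½ × 3.3318 × 26.9875 = 44.96.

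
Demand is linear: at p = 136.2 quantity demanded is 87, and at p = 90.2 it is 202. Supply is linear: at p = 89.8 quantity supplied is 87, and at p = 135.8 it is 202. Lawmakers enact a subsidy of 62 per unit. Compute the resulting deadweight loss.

Demand slope = (90.2 − 136.2)/(202 − 87) = −0.4, so p = 171 − 0.4q.
Supply slope = (135.8 − 89.8)/(202 − 87) = 0.4, so p = 55 + 0.4q.
Competitive equilibrium: 171 − 0.4q = 55 + 0.4q → q* = 145, p* = 113.
The subsidy lowers effective supply by 62: p = 0.4q − 7.
New quantity: 171 − 0.4q = 0.4q − 7 → q' = 222.5.
Overproduction Δq = 222.5 − 145 = 77.5; wedge = subsidy = 62.
The triangle = ½ × 77.5 × 62 = 2402.50.

2402.50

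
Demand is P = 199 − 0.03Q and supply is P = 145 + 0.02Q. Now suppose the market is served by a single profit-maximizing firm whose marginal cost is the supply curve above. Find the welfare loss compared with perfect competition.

4100.625

Competitive equilibrium: 199 − 0.03Q = 145 + 0.02Q → Q* = 1080, P* = 166.6.
Marginal revenue: MR = 199 − 0.06Q. Set MR = MC: 199 − 0.06Q = 145 + 0.02Q → Q_m = 675.
Price P_m = 199 − 0.03·675 = 178.75; MC(Q_m) = 145 + 0.02·675 = 158.5.
Competitive Q* = 1080, so ΔQ = 405; wedge = 178.75 − 158.5 = 20.25.
DWL = ½ × 405 × 20.25 = 4100.625.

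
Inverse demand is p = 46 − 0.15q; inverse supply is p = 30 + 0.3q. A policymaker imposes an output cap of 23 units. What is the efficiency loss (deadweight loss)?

35.47

Competitive equilibrium: 46 − 0.15q = 30 + 0.3q → q* = 35.5556, p* = 40.6667.
At q = 23: demand price = 46 − 0.15·23 = 42.55; supply price = 30 + 0.3·23 = 36.9.
Δq = 35.5556 − 23 = 12.5556; wedge = 42.55 − 36.9 = 5.65.
DWL = ½ × 12.5556 × 5.65 = 35.47.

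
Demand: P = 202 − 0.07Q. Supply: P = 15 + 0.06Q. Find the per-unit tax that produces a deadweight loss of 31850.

91

Competitive equilibrium: 202 − 0.07Q = 15 + 0.06Q → Q* = 1438.4615, P* = 101.3077.
A tax t gives ΔQ = t/0.13 and wedge t, so DWL = t²/0.26.
t²/0.26 = 31850 → t² = 8281 → t = 91.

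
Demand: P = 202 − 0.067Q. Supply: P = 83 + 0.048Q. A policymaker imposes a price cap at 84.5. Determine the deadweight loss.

Competitive equilibrium: 202 − 0.067Q = 83 + 0.048Q → Q* = 1034.78261, P* = 132.66957.
At the ceiling P = 84.5, quantity supplied = (84.5 − 83)/0.048 = 31.25.
Willingness to pay at Q' = 31.25: 202 − 0.067·31.25 = 199.90625.
ΔQ = 1034.78261 − 31.25 = 1003.53261; wedge = 199.90625 − 84.5 = 115.40625.
Deadweight loss = ½ × 1003.53261 × 115.40625 = 57906.97.

57906.97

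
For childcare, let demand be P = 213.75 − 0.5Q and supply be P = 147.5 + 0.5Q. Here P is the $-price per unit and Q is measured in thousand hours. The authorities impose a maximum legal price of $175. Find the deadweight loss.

$63.28 thousand

Competitive equilibrium: 213.75 − 0.5Q = 147.5 + 0.5Q → Q* = 66.25, P* = 180.625.
At the ceiling P = 175, quantity supplied = (175 − 147.5)/0.5 = 55.
Willingness to pay at Q' = 55: 213.75 − 0.5·55 = 186.25.
ΔQ = 66.25 − 55 = 11.25; wedge = 186.25 − 175 = 11.25.
Welfare loss = ½ × 11.25 × 11.25 = $63.28 thousand.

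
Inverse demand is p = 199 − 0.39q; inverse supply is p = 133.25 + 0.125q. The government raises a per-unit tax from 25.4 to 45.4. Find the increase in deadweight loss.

1374.76

Competitive equilibrium: 199 − 0.39q = 133.25 + 0.125q → q* = 127.6699, p* = 149.2087.
For a per-unit tax t: Δq = t/0.515, so DWL = ½·t·(t/0.515) = t²/1.03.
At t = 25.4: DWL = 626.369. At t = 45.4: DWL = 2001.126.
Increase = 2001.126 − 626.369 = 1374.76.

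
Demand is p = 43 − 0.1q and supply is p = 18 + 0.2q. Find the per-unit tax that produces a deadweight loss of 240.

12

Competitive equilibrium: 43 − 0.1q = 18 + 0.2q → q* = 83.3333, p* = 34.6667.
A tax t gives Δq = t/0.3 and wedge t, so DWL = t²/0.6.
t²/0.6 = 240 → t² = 144 → t = 12.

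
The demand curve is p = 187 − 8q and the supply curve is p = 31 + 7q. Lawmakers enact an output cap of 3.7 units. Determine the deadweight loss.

336.675

Competitive equilibrium: 187 − 8q = 31 + 7q → q* = 10.4, p* = 103.8.
At q = 3.7: demand price = 187 − 8·3.7 = 157.4; supply price = 31 + 7·3.7 = 56.9.
Δq = 10.4 − 3.7 = 6.7; wedge = 157.4 − 56.9 = 100.5.
DWL = ½ × 6.7 × 100.5 = 336.675.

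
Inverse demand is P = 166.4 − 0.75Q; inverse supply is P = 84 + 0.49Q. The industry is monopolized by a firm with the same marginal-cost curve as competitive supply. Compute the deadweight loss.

388.88

Competitive equilibrium: 166.4 − 0.75Q = 84 + 0.49Q → Q* = 66.45161, P* = 116.56129.
Marginal revenue: MR = 166.4 − 1.5Q. Set MR = MC: 166.4 − 1.5Q = 84 + 0.49Q → Q_m = 41.40704.
Price P_m = 166.4 − 0.75·41.40704 = 135.34472; MC(Q_m) = 84 + 0.49·41.40704 = 104.28945.
Competitive Q* = 66.45161, so ΔQ = 25.04457; wedge = 135.34472 − 104.28945 = 31.05527.
Deadweight loss = ½ × 25.04457 × 31.05527 = 388.88.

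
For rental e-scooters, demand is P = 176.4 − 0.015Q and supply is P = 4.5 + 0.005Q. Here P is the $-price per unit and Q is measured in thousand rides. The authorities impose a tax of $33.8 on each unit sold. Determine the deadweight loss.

Competitive equilibrium: 176.4 − 0.015Q = 4.5 + 0.005Q → Q* = 8595, P* = 47.475.
With the tax, the buyer price exceeds the seller price by 33.8: (176.4 − 0.015Q) − (4.5 + 0.005Q) = 33.8 → Q' = 6905.
ΔQ = 8595 − 6905 = 1690; the wedge equals the tax, 33.8.
The triangle = ½ × 1690 × 33.8 = $28561 thousand.

$28561 thousand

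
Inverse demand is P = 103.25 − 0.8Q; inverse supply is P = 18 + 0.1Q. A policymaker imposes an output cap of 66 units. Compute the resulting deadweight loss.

Competitive equilibrium: 103.25 − 0.8Q = 18 + 0.1Q → Q* = 94.7222, P* = 27.4722.
At Q = 66: demand price = 103.25 − 0.8·66 = 50.45; supply price = 18 + 0.1·66 = 24.6.
ΔQ = 94.7222 − 66 = 28.7222; wedge = 50.45 − 24.6 = 25.85.
The triangle = ½ × 28.7222 × 25.85 = 371.23.

371.23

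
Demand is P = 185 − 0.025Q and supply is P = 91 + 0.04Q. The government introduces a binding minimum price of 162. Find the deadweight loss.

Competitive equilibrium: 185 − 0.025Q = 91 + 0.04Q → Q* = 1446.1538, P* = 148.8462.
At the floor P = 162, quantity demanded = (185 − 162)/0.025 = 920.
Sellers' marginal cost at Q' = 920: 91 + 0.04·920 = 127.8.
ΔQ = 1446.1538 − 920 = 526.1538; wedge = 162 − 127.8 = 34.2.
Welfare loss = ½ × 526.1538 × 34.2 = 8997.23.

8997.23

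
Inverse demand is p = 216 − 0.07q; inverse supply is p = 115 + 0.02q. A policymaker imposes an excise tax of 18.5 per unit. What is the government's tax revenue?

Competitive equilibrium: 216 − 0.07q = 115 + 0.02q → q* = 1122.2222, p* = 137.4444.
With the tax, the buyer price exceeds the seller price by 18.5: (216 − 0.07q) − (115 + 0.02q) = 18.5 → q' = 916.6667.
Tax revenue = 18.5 × 916.6667 = 16958.33.

16958.33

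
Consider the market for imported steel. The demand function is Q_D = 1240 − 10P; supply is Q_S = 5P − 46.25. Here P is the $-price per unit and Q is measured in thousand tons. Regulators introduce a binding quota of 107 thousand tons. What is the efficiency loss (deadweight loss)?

$11385.04 thousand

In inverse form: demand P = 124 − 0.1Q, supply P = 9.25 + 0.2Q.
Competitive equilibrium: 124 − 0.1Q = 9.25 + 0.2Q → Q* = 382.5, P* = 85.75.
At Q = 107: demand price = 124 − 0.1·107 = 113.3; supply price = 9.25 + 0.2·107 = 30.65.
ΔQ = 382.5 − 107 = 275.5; wedge = 113.3 − 30.65 = 82.65.
Welfare loss = ½ × 275.5 × 82.65 = $11385.04 thousand.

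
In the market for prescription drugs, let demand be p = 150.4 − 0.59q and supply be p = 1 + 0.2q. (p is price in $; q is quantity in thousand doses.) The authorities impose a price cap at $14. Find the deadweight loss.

$6084.69 thousand

Competitive equilibrium: 150.4 − 0.59q = 1 + 0.2q → q* = 189.113924, p* = 38.822785.
At the ceiling p = 14, quantity supplied = (14 − 1)/0.2 = 65.
Willingness to pay at q' = 65: 150.4 − 0.59·65 = 112.05.
Δq = 189.113924 − 65 = 124.113924; wedge = 112.05 − 14 = 98.05.
The triangle = ½ × 124.113924 × 98.05 = $6084.69 thousand.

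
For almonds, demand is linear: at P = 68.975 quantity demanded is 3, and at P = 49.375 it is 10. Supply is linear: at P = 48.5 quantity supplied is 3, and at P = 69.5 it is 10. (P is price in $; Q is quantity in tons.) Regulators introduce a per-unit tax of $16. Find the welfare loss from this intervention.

$22.07

Demand slope = (49.375 − 68.975)/(10 − 3) = −2.8, so P = 77.375 − 2.8Q.
Supply slope = (69.5 − 48.5)/(10 − 3) = 3, so P = 39.5 + 3Q.
Competitive equilibrium: 77.375 − 2.8Q = 39.5 + 3Q → Q* = 6.5302, P* = 59.0905.
With the tax, the buyer price exceeds the seller price by 16: (77.375 − 2.8Q) − (39.5 + 3Q) = 16 → Q' = 3.7716.
ΔQ = 6.5302 − 3.7716 = 2.7586; the wedge equals the tax, 16.
DWL = ½ × 2.7586 × 16 = $22.07.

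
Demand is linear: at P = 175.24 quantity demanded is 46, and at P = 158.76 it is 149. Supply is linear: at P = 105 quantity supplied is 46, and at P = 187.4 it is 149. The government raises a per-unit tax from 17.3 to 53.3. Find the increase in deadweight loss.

1323.75

Demand slope = (158.76 − 175.24)/(149 − 46) = −0.16, so P = 182.6 − 0.16Q.
Supply slope = (187.4 − 105)/(149 − 46) = 0.8, so P = 68.2 + 0.8Q.
Competitive equilibrium: 182.6 − 0.16Q = 68.2 + 0.8Q → Q* = 119.1667, P* = 163.5333.
For a per-unit tax t: ΔQ = t/0.96, so DWL = ½·t·(t/0.96) = t²/1.92.
At t = 17.3: DWL = 155.88. At t = 53.3: DWL = 1479.63.
Increase = 1479.63 − 155.88 = 1323.75.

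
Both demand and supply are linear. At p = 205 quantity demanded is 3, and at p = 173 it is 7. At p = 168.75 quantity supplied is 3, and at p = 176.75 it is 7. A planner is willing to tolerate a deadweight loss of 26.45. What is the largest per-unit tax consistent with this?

23

Demand slope = (173 − 205)/(7 − 3) = −8, so p = 229 − 8q.
Supply slope = (176.75 − 168.75)/(7 − 3) = 2, so p = 162.75 + 2q.
Competitive equilibrium: 229 − 8q = 162.75 + 2q → q* = 6.625, p* = 176.
A tax t gives Δq = t/10 and wedge t, so DWL = t²/20.
t²/20 = 26.45 → t² = 529 → t = 23.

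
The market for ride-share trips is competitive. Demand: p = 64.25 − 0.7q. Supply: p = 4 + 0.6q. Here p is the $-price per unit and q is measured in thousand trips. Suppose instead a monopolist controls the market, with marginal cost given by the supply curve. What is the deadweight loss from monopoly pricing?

Competitive equilibrium: 64.25 − 0.7q = 4 + 0.6q → q* = 46.3462, p* = 31.8077.
Marginal revenue: MR = 64.25 − 1.4q. Set MR = MC: 64.25 − 1.4q = 4 + 0.6q → q_m = 30.125.
Price p_m = 64.25 − 0.7·30.125 = 43.1625; MC(q_m) = 4 + 0.6·30.125 = 22.075.
Competitive q* = 46.3462, so Δq = 16.2212; wedge = 43.1625 − 22.075 = 21.0875.
DWL = ½ × 16.2212 × 21.0875 = $171.03 thousand.

$171.03 thousand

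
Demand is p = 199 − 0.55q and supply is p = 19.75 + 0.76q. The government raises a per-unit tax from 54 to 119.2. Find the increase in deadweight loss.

4310.17

Competitive equilibrium: 199 − 0.55q = 19.75 + 0.76q → q* = 136.8321, p* = 123.7424.
For a per-unit tax t: Δq = t/1.31, so DWL = ½·t·(t/1.31) = t²/2.62.
At t = 54: DWL = 1112.977. At t = 119.2: DWL = 5423.145.
Increase = 5423.145 − 1112.977 = 4310.17.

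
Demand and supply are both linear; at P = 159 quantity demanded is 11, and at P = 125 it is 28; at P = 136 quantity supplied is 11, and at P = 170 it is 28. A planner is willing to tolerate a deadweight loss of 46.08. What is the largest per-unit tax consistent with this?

Demand slope = (125 − 159)/(28 − 11) = −2, so P = 181 − 2Q.
Supply slope = (170 − 136)/(28 − 11) = 2, so P = 114 + 2Q.
Competitive equilibrium: 181 − 2Q = 114 + 2Q → Q* = 16.75, P* = 147.5.
A tax t gives ΔQ = t/4 and wedge t, so DWL = t²/8.
t²/8 = 46.08 → t² = 368.64 → t = 19.2.

19.2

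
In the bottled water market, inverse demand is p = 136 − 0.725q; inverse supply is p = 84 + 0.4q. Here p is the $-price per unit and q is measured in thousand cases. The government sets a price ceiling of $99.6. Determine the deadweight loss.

Competitive equilibrium: 136 − 0.725q = 84 + 0.4q → q* = 46.2222, p* = 102.4889.
At the ceiling p = 99.6, quantity supplied = (99.6 − 84)/0.4 = 39.
Willingness to pay at q' = 39: 136 − 0.725·39 = 107.725.
Δq = 46.2222 − 39 = 7.2222; wedge = 107.725 − 99.6 = 8.125.
Deadweight loss = ½ × 7.2222 × 8.125 = $29.34 thousand.

$29.34 thousand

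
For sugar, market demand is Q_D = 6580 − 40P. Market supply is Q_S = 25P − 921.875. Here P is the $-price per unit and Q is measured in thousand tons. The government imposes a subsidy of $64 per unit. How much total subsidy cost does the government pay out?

In inverse form: demand P = 164.5 − 0.025Q, supply P = 36.875 + 0.04Q.
Competitive equilibrium: 164.5 − 0.025Q = 36.875 + 0.04Q → Q* = 1963.4615, P* = 115.4135.
The subsidy lowers effective supply by 64: P = 0.04Q − 27.125.
New quantity: 164.5 − 0.025Q = 0.04Q − 27.125 → Q' = 2948.0769.
Total subsidy cost = 64 × 2948.0769 = $188676.92 thousand.

$188676.92 thousand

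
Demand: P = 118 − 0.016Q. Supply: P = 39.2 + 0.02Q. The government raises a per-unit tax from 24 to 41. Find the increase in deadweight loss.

15347.22

Competitive equilibrium: 118 − 0.016Q = 39.2 + 0.02Q → Q* = 2188.8889, P* = 82.9778.
For a per-unit tax t: ΔQ = t/0.036, so DWL = ½·t·(t/0.036) = t²/0.072.
At t = 24: DWL = 8000. At t = 41: DWL = 23347.222.
Increase = 23347.222 − 8000 = 15347.22.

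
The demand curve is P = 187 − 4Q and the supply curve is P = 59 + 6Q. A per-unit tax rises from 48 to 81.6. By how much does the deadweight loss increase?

Competitive equilibrium: 187 − 4Q = 59 + 6Q → Q* = 12.8, P* = 135.8.
For a per-unit tax t: ΔQ = t/10, so DWL = ½·t·(t/10) = t²/20.
At t = 48: DWL = 115.2. At t = 81.6: DWL = 332.928.
Increase = 332.928 − 115.2 = 217.728.

217.728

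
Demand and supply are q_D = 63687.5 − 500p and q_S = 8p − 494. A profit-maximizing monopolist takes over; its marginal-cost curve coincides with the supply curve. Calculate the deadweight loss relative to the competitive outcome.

4.08

In inverse form: demand p = 127.375 − 0.002q, supply p = 61.75 + 0.125q.
Competitive equilibrium: 127.375 − 0.002q = 61.75 + 0.125q → q* = 516.7323, p* = 126.3415.
Marginal revenue: MR = 127.375 − 0.004q. Set MR = MC: 127.375 − 0.004q = 61.75 + 0.125q → q_m = 508.7209.
Price p_m = 127.375 − 0.002·508.7209 = 126.3576; MC(q_m) = 61.75 + 0.125·508.7209 = 125.3401.
Competitive q* = 516.7323, so Δq = 8.0114; wedge = 126.3576 − 125.3401 = 1.0175.
Welfare loss = ½ × 8.0114 × 1.0175 = 4.08.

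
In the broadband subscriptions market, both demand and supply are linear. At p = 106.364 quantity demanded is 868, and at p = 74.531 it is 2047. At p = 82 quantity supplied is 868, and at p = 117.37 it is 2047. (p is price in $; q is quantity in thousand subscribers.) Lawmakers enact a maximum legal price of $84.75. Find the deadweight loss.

Demand slope = (74.531 − 106.364)/(2047 − 868) = −0.027, so p = 129.8 − 0.027q.
Supply slope = (117.37 − 82)/(2047 − 868) = 0.03, so p = 55.96 + 0.03q.
Competitive equilibrium: 129.8 − 0.027q = 55.96 + 0.03q → q* = 1295.4386, p* = 94.8232.
At the ceiling p = 84.75, quantity supplied = (84.75 − 55.96)/0.03 = 959.6667.
Willingness to pay at q' = 959.6667: 129.8 − 0.027·959.6667 = 103.889.
Δq = 1295.4386 − 959.6667 = 335.7719; wedge = 103.889 − 84.75 = 19.139.
Deadweight loss = ½ × 335.7719 × 19.139 = $3213.17 thousand.

$3213.17 thousand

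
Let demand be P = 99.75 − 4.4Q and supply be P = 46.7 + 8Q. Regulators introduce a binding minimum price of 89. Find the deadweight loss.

Competitive equilibrium: 99.75 − 4.4Q = 46.7 + 8Q → Q* = 4.2782, P* = 80.9258.
At the floor P = 89, quantity demanded = (99.75 − 89)/4.4 = 2.4432.
Sellers' marginal cost at Q' = 2.4432: 46.7 + 8·2.4432 = 66.2456.
ΔQ = 4.2782 − 2.4432 = 1.835; wedge = 89 − 66.2456 = 22.7544.
Welfare loss = ½ × 1.835 × 22.7544 = 20.88.

20.88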